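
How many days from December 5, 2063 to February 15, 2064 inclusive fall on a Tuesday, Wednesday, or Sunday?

31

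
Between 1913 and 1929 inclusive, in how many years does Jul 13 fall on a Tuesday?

3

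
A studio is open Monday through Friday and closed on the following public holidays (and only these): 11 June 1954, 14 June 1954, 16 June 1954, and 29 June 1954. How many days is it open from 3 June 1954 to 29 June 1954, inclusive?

15

3 June 1954 is a Thursday.
From 3 June 1954 to 29 June 1954 is 27 days inclusive.
27 = 7 × 3 + 6, so there are 3 full weeks plus 6 extra days.
Each full week contributes 5 weekdays (Mon–Fri): 3 × 5 = 15.
The 6 extra days are Thu, Fri, Sat, Sun, Mon, Tue — 4 of them qualify.
Total: 15 + 4 = 19.
Holidays: 11 June 1954 (Fri); 14 June 1954 (Mon); 16 June 1954 (Wed); 29 June 1954 (Tue).
All 4 holidays fall on weekdays, so subtract 4.
Business days: 19 − 4 = 15.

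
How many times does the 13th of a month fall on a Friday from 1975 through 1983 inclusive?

14

Friday-the-13ths by year:
1975: Jun
1976: Feb, Aug
1977: May
1978: Jan, Oct
1979: Apr, Jul
1980: Jun
1981: Feb, Mar, Nov
1982: Aug
1983: May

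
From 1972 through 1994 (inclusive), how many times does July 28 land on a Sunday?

Day of week of July 28 in each year:
1972: Fri, 1973: Sat, 1974: Sun ✓, 1975: Mon, 1976: Wed, 1977: Thu, 1978: Fri, 1979: Sat, 1980: Mon, 1981: Tue, 1982: Wed, 1983: Thu, 1984: Sat, 1985: Sun ✓, 1986: Mon, 1987: Tue, 1988: Thu, 1989: Fri, 1990: Sat, 1991: Sun ✓, 1992: Tue, 1993: Wed, 1994: Thu
Sundays: 1974, 1985, 1991.

3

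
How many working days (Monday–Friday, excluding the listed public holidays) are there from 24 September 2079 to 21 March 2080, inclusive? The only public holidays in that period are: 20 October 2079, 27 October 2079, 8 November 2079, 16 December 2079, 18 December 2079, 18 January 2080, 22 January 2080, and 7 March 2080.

24 September 2079 is a Sunday.
The range spans 180 days (inclusive of both endpoints).
180 = 7 × 25 + 5, so there are 25 full weeks plus 5 extra days.
Each full week contributes 5 weekdays (Mon–Fri): 25 × 5 = 125.
The 5 extra days are Sunday, Monday, Tuesday, Wednesday, Thursday — 4 of them qualify.
Total: 125 + 4 = 129.
Holidays: 20 October 2079 (Fri); 27 October 2079 (Fri); 8 November 2079 (Wed); 16 December 2079 (Sat); 18 December 2079 (Mon); 18 January 2080 (Thu); 22 January 2080 (Mon); 7 March 2080 (Thu).
7 of the 8 holidays fall on weekdays; the rest are weekends and were already excluded.
Business days: 129 − 7 = 122.

122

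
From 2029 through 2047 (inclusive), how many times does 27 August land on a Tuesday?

Day of week of August 27 in each year:
2029: Mon, 2030: Tue ✓, 2031: Wed, 2032: Fri, 2033: Sat, 2034: Sun, 2035: Mon, 2036: Wed, 2037: Thu, 2038: Fri, 2039: Sat, 2040: Mon, 2041: Tue ✓, 2042: Wed, 2043: Thu, 2044: Sat, 2045: Sun, 2046: Mon, 2047: Tue ✓
Tuesdays: 2030, 2041, 2047.

3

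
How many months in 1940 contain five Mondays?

5

A month has five Mondays exactly when Monday falls within its first (length − 28) days.
Jan: 31 days, starts Mon → 5 of Mon, Tue, Wed ✓
Feb: 29 days, starts Thu → 5 of Thu
Mar: 31 days, starts Fri → 5 of Fri, Sat, Sun
Apr: 30 days, starts Mon → 5 of Mon, Tue ✓
May: 31 days, starts Wed → 5 of Wed, Thu, Fri
Jun: 30 days, starts Sat → 5 of Sat, Sun
Jul: 31 days, starts Mon → 5 of Mon, Tue, Wed ✓
Aug: 31 days, starts Thu → 5 of Thu, Fri, Sat
Sep: 30 days, starts Sun → 5 of Sun, Mon ✓
Oct: 31 days, starts Tue → 5 of Tue, Wed, Thu
Nov: 30 days, starts Fri → 5 of Fri, Sat
Dec: 31 days, starts Sun → 5 of Sun, Mon, Tue ✓
Months with five Mondays: Jan, Apr, Jul, Sep, Dec.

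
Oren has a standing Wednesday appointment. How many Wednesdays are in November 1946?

4

Nov 1, 1946 is a Friday.
That's 30 days from start to end, counting both.
30 = 7 × 4 + 2, so there are 4 full weeks plus 2 extra days.
Each full week contributes one Wednesday: 4 so far.
The 2 extra days are Fri, Sat — none qualify.
Total: 4 + 0 = 4.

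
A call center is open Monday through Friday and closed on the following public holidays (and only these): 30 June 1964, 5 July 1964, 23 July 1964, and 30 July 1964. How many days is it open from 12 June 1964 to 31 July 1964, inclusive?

12 June 1964 is a Friday.
The range spans 50 days (inclusive of both endpoints).
50 = 7 × 7 + 1, so there are 7 full weeks plus 1 extra day.
Each full week contributes 5 weekdays (Mon–Fri): 7 × 5 = 35.
The 1 extra day is Fri — 1 of them qualifies.
Total: 35 + 1 = 36.
Holidays: 30 June 1964 (Tue); 5 July 1964 (Sun); 23 July 1964 (Thu); 30 July 1964 (Thu).
3 of the 4 holidays fall on weekdays; the rest are weekends and were already excluded.
Business days: 36 − 3 = 33.

33 business days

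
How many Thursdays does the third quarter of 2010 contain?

Jul 1, 2010 is a Thursday.
From Jul 1, 2010 to Sep 30, 2010 is 92 days inclusive.
92 = 7 × 13 + 1, so there are 13 full weeks plus 1 extra day.
Each full week contributes one Thursday: 13 so far.
The 1 extra day is Thu — 1 of them qualifies.
Total: 13 + 1 = 14.

14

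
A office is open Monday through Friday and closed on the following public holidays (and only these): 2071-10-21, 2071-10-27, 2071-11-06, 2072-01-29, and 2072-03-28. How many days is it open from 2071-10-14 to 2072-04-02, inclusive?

118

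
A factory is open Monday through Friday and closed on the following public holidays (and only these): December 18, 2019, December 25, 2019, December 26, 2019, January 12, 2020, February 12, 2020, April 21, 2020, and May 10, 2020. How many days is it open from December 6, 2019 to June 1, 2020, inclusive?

122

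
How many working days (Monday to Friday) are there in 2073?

January 1, 2073 is a Sunday.
That's 365 days from start to end, counting both.
365 = 7 × 52 + 1, so there are 52 full weeks plus 1 extra day.
Each full week contributes 5 weekdays (Mon–Fri): 52 × 5 = 260.
The 1 extra day is Sun — none qualify.
Total: 260 + 0 = 260.

260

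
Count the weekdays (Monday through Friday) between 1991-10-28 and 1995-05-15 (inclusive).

1991-10-28 is a Monday.
From 1991-10-28 to 1995-05-15 is 1296 days inclusive.
1296 = 7 × 185 + 1, so there are 185 full weeks plus 1 extra day.
Each full week contributes 5 weekdays (Mon–Fri): 185 × 5 = 925.
The 1 extra day is Monday — 1 of them qualifies.
Total: 925 + 1 = 926.

926 weekdays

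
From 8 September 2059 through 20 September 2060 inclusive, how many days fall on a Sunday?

54

8 September 2059 is a Monday.
The range spans 379 days (inclusive of both endpoints).
379 = 7 × 54 + 1, so there are 54 full weeks plus 1 extra day.
Each full week contributes one Sunday: 54 so far.
The 1 extra day is Monday — none qualify.
Total: 54 + 0 = 54.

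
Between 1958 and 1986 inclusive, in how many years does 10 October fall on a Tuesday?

Day of week of October 10 in each year:
1958: Fri, 1959: Sat, 1960: Mon, 1961: Tue ✓, 1962: Wed, 1963: Thu, 1964: Sat, 1965: Sun, 1966: Mon, 1967: Tue ✓, 1968: Thu, 1969: Fri, 1970: Sat, 1971: Sun, 1972: Tue ✓, 1973: Wed, 1974: Thu, 1975: Fri, 1976: Sun, 1977: Mon, 1978: Tue ✓, 1979: Wed, 1980: Fri, 1981: Sat, 1982: Sun, 1983: Mon, 1984: Wed, 1985: Thu, 1986: Fri
Tuesdays: 1961, 1967, 1972, 1978.

4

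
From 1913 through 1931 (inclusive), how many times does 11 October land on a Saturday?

Day of week of October 11 in each year:
1913: Sat ✓, 1914: Sun, 1915: Mon, 1916: Wed, 1917: Thu, 1918: Fri, 1919: Sat ✓, 1920: Mon, 1921: Tue, 1922: Wed, 1923: Thu, 1924: Sat ✓, 1925: Sun, 1926: Mon, 1927: Tue, 1928: Thu, 1929: Fri, 1930: Sat ✓, 1931: Sun
Saturdays: 1913, 1919, 1924, 1930.

4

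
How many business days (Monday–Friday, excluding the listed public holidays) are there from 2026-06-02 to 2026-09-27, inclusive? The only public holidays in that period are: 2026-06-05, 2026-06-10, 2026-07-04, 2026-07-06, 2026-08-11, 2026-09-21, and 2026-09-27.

2026-06-02 is a Tuesday.
The range spans 118 days (inclusive of both endpoints).
118 = 7 × 16 + 6, so there are 16 full weeks plus 6 extra days.
Each full week contributes 5 weekdays (Mon–Fri): 16 × 5 = 80.
The 6 extra days are Tue, Wed, Thu, Fri, Sat, Sun — 4 of them qualify.
Total: 80 + 4 = 84.
Holidays: 2026-06-05 (Fri); 2026-06-10 (Wed); 2026-07-04 (Sat); 2026-07-06 (Mon); 2026-08-11 (Tue); 2026-09-21 (Mon); 2026-09-27 (Sun).
5 of the 7 holidays fall on weekdays; the rest are weekends and were already excluded.
Business days: 84 − 5 = 79.

79 business days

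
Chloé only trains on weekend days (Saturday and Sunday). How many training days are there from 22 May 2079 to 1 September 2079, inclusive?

28

22 May 2079 is a Monday.
From 22 May 2079 to 1 September 2079 is 103 days inclusive.
103 = 7 × 14 + 5, so there are 14 full weeks plus 5 extra days.
Each full week contributes 2 weekend days (Sat, Sun): 14 × 2 = 28.
The 5 extra days are Mon, Tue, Wed, Thu, Fri — none qualify.
Total: 28 + 0 = 28.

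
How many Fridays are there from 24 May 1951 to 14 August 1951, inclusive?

12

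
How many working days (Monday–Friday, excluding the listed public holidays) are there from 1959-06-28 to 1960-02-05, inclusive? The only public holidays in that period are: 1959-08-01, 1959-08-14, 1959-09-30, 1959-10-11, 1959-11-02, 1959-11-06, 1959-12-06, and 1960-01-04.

1959-06-28 is a Sunday.
The range spans 223 days (inclusive of both endpoints).
223 = 7 × 31 + 6, so there are 31 full weeks plus 6 extra days.
Each full week contributes 5 weekdays (Mon–Fri): 31 × 5 = 155.
The 6 extra days are Sun, Mon, Tue, Wed, Thu, Fri — 5 of them qualify.
Total: 155 + 5 = 160.
Holidays: 1959-08-01 (Sat); 1959-08-14 (Fri); 1959-09-30 (Wed); 1959-10-11 (Sun); 1959-11-02 (Mon); 1959-11-06 (Fri); 1959-12-06 (Sun); 1960-01-04 (Mon).
5 of the 8 holidays fall on weekdays; the rest are weekends and were already excluded.
Business days: 160 − 5 = 155.

155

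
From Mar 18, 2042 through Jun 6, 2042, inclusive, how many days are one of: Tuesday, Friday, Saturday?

Mar 18, 2042 is a Tuesday.
From Mar 18, 2042 to Jun 6, 2042 is 81 days inclusive.
81 = 7 × 11 + 4, so there are 11 full weeks plus 4 extra days.
Each full week contributes 3 days from the set (Tue, Fri, Sat): 11 × 3 = 33.
The 4 extra days are Tuesday, Wednesday, Thursday, Friday — 2 of them qualify.
Total: 33 + 2 = 35.

35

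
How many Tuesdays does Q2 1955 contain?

April 1, 1955 is a Friday.
That's 91 days from start to end, counting both.
91 = 7 × 13, so the span is exactly 13 full weeks.
Each full week contributes one Tuesday: 13 so far.
Total: 13.

13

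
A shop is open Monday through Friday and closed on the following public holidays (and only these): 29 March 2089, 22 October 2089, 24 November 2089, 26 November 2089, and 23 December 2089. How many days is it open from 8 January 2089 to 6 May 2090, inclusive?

342 working days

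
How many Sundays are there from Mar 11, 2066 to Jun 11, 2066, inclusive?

Mar 11, 2066 is a Thursday.
From Mar 11, 2066 to Jun 11, 2066 is 93 days inclusive.
93 = 7 × 13 + 2, so there are 13 full weeks plus 2 extra days.
Each full week contributes one Sunday: 13 so far.
The 2 extra days are Thursday, Friday — none qualify.
Total: 13 + 0 = 13.

13 Sundays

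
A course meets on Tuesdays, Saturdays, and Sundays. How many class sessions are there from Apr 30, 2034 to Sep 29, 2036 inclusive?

379

Apr 30, 2034 is a Sunday.
That's 884 days from start to end, counting both.
884 = 7 × 126 + 2, so there are 126 full weeks plus 2 extra days.
Each full week contributes 3 days from the set (Tue, Sat, Sun): 126 × 3 = 378.
The 2 extra days are Sun, Mon — 1 of them qualifies.
Total: 378 + 1 = 379.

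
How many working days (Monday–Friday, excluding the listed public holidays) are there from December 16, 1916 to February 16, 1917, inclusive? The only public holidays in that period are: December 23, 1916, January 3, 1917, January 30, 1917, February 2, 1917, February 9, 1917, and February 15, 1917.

40

December 16, 1916 is a Saturday.
That's 63 days from start to end, counting both.
63 = 7 × 9, so the span is exactly 9 full weeks.
Each full week contributes 5 weekdays (Mon–Fri): 9 × 5 = 45.
Holidays: December 23, 1916 (Sat); January 3, 1917 (Wed); January 30, 1917 (Tue); February 2, 1917 (Fri); February 9, 1917 (Fri); February 15, 1917 (Thu).
5 of the 6 holidays fall on weekdays; the rest are weekends and were already excluded.
Business days: 45 − 5 = 40.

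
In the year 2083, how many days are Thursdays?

52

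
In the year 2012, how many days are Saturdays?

Jan 1, 2012 is a Sunday.
That's 366 days from start to end, counting both.
366 = 7 × 52 + 2, so there are 52 full weeks plus 2 extra days.
Each full week contributes one Saturday: 52 so far.
The 2 extra days are Sunday, Monday — none qualify.
Total: 52 + 0 = 52.

52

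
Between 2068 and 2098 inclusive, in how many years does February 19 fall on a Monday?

Day of week of February 19 in each year:
2068: Sun, 2069: Tue, 2070: Wed, 2071: Thu, 2072: Fri, 2073: Sun, 2074: Mon ✓, 2075: Tue, 2076: Wed, 2077: Fri, 2078: Sat, 2079: Sun, 2080: Mon ✓, 2081: Wed, 2082: Thu, 2083: Fri, 2084: Sat, 2085: Mon ✓, 2086: Tue, 2087: Wed, 2088: Thu, 2089: Sat, 2090: Sun, 2091: Mon ✓, 2092: Tue, 2093: Thu, 2094: Fri, 2095: Sat, 2096: Sun, 2097: Tue, 2098: Wed
Mondays: 2074, 2080, 2085, 2091.

4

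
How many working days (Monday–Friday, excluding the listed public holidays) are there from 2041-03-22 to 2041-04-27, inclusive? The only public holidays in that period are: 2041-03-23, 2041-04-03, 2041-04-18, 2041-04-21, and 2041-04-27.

24 working days

2041-03-22 is a Friday.
From 2041-03-22 to 2041-04-27 is 37 days inclusive.
37 = 7 × 5 + 2, so there are 5 full weeks plus 2 extra days.
Each full week contributes 5 weekdays (Mon–Fri): 5 × 5 = 25.
The 2 extra days are Fri, Sat — 1 of them qualifies.
Total: 25 + 1 = 26.
Holidays: 2041-03-23 (Sat); 2041-04-03 (Wed); 2041-04-18 (Thu); 2041-04-21 (Sun); 2041-04-27 (Sat).
2 of the 5 holidays fall on weekdays; the rest are weekends and were already excluded.
Business days: 26 − 2 = 24.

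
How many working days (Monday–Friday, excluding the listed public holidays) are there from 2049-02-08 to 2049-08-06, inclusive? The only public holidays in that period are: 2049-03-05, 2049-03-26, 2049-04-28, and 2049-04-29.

2049-02-08 is a Monday.
That's 180 days from start to end, counting both.
180 = 7 × 25 + 5, so there are 25 full weeks plus 5 extra days.
Each full week contributes 5 weekdays (Mon–Fri): 25 × 5 = 125.
The 5 extra days are Monday, Tuesday, Wednesday, Thursday, Friday — 5 of them qualify.
Total: 125 + 5 = 130.
Holidays: 2049-03-05 (Fri); 2049-03-26 (Fri); 2049-04-28 (Wed); 2049-04-29 (Thu).
All 4 holidays fall on weekdays, so subtract 4.
Business days: 130 − 4 = 126.

126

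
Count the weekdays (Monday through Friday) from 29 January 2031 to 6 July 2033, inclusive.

29 January 2031 is a Wednesday.
From 29 January 2031 to 6 July 2033 is 890 days inclusive.
890 = 7 × 127 + 1, so there are 127 full weeks plus 1 extra day.
Each full week contributes 5 weekdays (Mon–Fri): 127 × 5 = 635.
The 1 extra day is Wed — 1 of them qualifies.
Total: 635 + 1 = 636.

636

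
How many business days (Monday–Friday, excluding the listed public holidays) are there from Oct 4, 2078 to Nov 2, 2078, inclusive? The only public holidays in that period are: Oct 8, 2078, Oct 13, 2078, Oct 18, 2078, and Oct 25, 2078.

19 business days

Oct 4, 2078 is a Tuesday.
That's 30 days from start to end, counting both.
30 = 7 × 4 + 2, so there are 4 full weeks plus 2 extra days.
Each full week contributes 5 weekdays (Mon–Fri): 4 × 5 = 20.
The 2 extra days are Tue, Wed — 2 of them qualify.
Total: 20 + 2 = 22.
Holidays: Oct 8, 2078 (Sat); Oct 13, 2078 (Thu); Oct 18, 2078 (Tue); Oct 25, 2078 (Tue).
3 of the 4 holidays fall on weekdays; the rest are weekends and were already excluded.
Business days: 22 − 3 = 19.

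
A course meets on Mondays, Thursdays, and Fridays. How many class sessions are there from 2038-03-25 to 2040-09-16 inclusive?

389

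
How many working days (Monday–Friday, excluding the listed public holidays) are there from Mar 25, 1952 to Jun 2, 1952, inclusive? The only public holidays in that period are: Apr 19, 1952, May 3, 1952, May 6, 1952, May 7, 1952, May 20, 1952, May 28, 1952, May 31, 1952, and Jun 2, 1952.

Mar 25, 1952 is a Tuesday.
The range spans 70 days (inclusive of both endpoints).
70 = 7 × 10, so the span is exactly 10 full weeks.
Each full week contributes 5 weekdays (Mon–Fri): 10 × 5 = 50.
Total: 50.
Holidays: Apr 19, 1952 (Sat); May 3, 1952 (Sat); May 6, 1952 (Tue); May 7, 1952 (Wed); May 20, 1952 (Tue); May 28, 1952 (Wed); May 31, 1952 (Sat); Jun 2, 1952 (Mon).
5 of the 8 holidays fall on weekdays; the rest are weekends and were already excluded.
Business days: 50 − 5 = 45.

45 working days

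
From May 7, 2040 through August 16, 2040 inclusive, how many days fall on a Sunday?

May 7, 2040 is a Monday.
The range spans 102 days (inclusive of both endpoints).
102 = 7 × 14 + 4, so there are 14 full weeks plus 4 extra days.
Each full week contributes one Sunday: 14 so far.
The 4 extra days are Mon, Tue, Wed, Thu — none qualify.
Total: 14 + 0 = 14.

14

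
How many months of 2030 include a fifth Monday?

4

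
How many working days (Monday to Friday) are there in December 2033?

December 1, 2033 is a Thursday.
That's 31 days from start to end, counting both.
31 = 7 × 4 + 3, so there are 4 full weeks plus 3 extra days.
Each full week contributes 5 weekdays (Mon–Fri): 4 × 5 = 20.
The 3 extra days are Thu, Fri, Sat — 2 of them qualify.
Total: 20 + 2 = 22.

22 weekdays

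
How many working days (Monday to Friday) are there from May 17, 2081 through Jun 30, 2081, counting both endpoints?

May 17, 2081 is a Saturday.
That's 45 days from start to end, counting both.
45 = 7 × 6 + 3, so there are 6 full weeks plus 3 extra days.
Each full week contributes 5 weekdays (Mon–Fri): 6 × 5 = 30.
The 3 extra days are Saturday, Sunday, Monday — 1 of them qualifies.
Total: 30 + 1 = 31.

31 weekdays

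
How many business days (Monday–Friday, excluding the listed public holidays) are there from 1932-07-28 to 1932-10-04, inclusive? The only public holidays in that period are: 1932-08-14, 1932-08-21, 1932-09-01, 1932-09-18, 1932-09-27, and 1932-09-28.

1932-07-28 is a Thursday.
That's 69 days from start to end, counting both.
69 = 7 × 9 + 6, so there are 9 full weeks plus 6 extra days.
Each full week contributes 5 weekdays (Mon–Fri): 9 × 5 = 45.
The 6 extra days are Thu, Fri, Sat, Sun, Mon, Tue — 4 of them qualify.
Total: 45 + 4 = 49.
Holidays: 1932-08-14 (Sun); 1932-08-21 (Sun); 1932-09-01 (Thu); 1932-09-18 (Sun); 1932-09-27 (Tue); 1932-09-28 (Wed).
3 of the 6 holidays fall on weekdays; the rest are weekends and were already excluded.
Business days: 49 − 3 = 46.

46 business days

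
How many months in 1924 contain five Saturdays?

4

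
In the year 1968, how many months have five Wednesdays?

A month has five Wednesdays exactly when Wednesday falls within its first (length − 28) days.
Jan: 31 days, starts Mon → 5 of Mon, Tue, Wed ✓
Feb: 29 days, starts Thu → 5 of Thu
Mar: 31 days, starts Fri → 5 of Fri, Sat, Sun
Apr: 30 days, starts Mon → 5 of Mon, Tue
May: 31 days, starts Wed → 5 of Wed, Thu, Fri ✓
Jun: 30 days, starts Sat → 5 of Sat, Sun
Jul: 31 days, starts Mon → 5 of Mon, Tue, Wed ✓
Aug: 31 days, starts Thu → 5 of Thu, Fri, Sat
Sep: 30 days, starts Sun → 5 of Sun, Mon
Oct: 31 days, starts Tue → 5 of Tue, Wed, Thu ✓
Nov: 30 days, starts Fri → 5 of Fri, Sat
Dec: 31 days, starts Sun → 5 of Sun, Mon, Tue
Months with five Wednesdays: Jan, May, Jul, Oct.

4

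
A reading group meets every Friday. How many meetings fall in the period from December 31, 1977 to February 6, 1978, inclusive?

5 Fridays

December 31, 1977 is a Saturday.
That's 38 days from start to end, counting both.
38 = 7 × 5 + 3, so there are 5 full weeks plus 3 extra days.
Each full week contributes one Friday: 5 so far.
The 3 extra days are Sat, Sun, Mon — none qualify.
Total: 5 + 0 = 5.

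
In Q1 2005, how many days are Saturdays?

2005-01-01 is a Saturday.
From 2005-01-01 to 2005-03-31 is 90 days inclusive.
90 = 7 × 12 + 6, so there are 12 full weeks plus 6 extra days.
Each full week contributes one Saturday: 12 so far.
The 6 extra days are Saturday, Sunday, Monday, Tuesday, Wednesday, Thursday — 1 of them qualifies.
Total: 12 + 1 = 13.

13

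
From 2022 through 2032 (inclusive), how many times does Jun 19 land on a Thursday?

Day of week of June 19 in each year:
2022: Sun, 2023: Mon, 2024: Wed, 2025: Thu ✓, 2026: Fri, 2027: Sat, 2028: Mon, 2029: Tue, 2030: Wed, 2031: Thu ✓, 2032: Sat
Thursdays: 2025, 2031.

2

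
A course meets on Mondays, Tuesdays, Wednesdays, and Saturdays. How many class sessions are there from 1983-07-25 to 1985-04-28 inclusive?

1983-07-25 is a Monday.
That's 644 days from start to end, counting both.
644 = 7 × 92, so the span is exactly 92 full weeks.
Each full week contributes 4 days from the set (Mon, Tue, Wed, Sat): 92 × 4 = 368.

368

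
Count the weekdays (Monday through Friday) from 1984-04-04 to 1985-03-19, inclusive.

250 weekdays

1984-04-04 is a Wednesday.
That's 350 days from start to end, counting both.
350 = 7 × 50, so the span is exactly 50 full weeks.
Each full week contributes 5 weekdays (Mon–Fri): 50 × 5 = 250.
Total: 250.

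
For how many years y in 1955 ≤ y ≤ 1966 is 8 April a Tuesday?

1

Day of week of April 8 in each year:
1955: Fri, 1956: Sun, 1957: Mon, 1958: Tue ✓, 1959: Wed, 1960: Fri, 1961: Sat, 1962: Sun, 1963: Mon, 1964: Wed, 1965: Thu, 1966: Fri
Tuesdays: 1958.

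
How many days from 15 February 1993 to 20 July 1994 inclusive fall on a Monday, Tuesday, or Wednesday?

225

15 February 1993 is a Monday.
The range spans 521 days (inclusive of both endpoints).
521 = 7 × 74 + 3, so there are 74 full weeks plus 3 extra days.
Each full week contributes 3 days from the set (Mon, Tue, Wed): 74 × 3 = 222.
The 3 extra days are Mon, Tue, Wed — 3 of them qualify.
Total: 222 + 3 = 225.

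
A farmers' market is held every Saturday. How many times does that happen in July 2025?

Jul 1, 2025 is a Tuesday.
The range spans 31 days (inclusive of both endpoints).
31 = 7 × 4 + 3, so there are 4 full weeks plus 3 extra days.
Each full week contributes one Saturday: 4 so far.
The 3 extra days are Tuesday, Wednesday, Thursday — none qualify.
Total: 4 + 0 = 4.

4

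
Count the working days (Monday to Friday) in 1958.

1958-01-01 is a Wednesday.
The range spans 365 days (inclusive of both endpoints).
365 = 7 × 52 + 1, so there are 52 full weeks plus 1 extra day.
Each full week contributes 5 weekdays (Mon–Fri): 52 × 5 = 260.
The 1 extra day is Wednesday — 1 of them qualifies.
Total: 260 + 1 = 261.

261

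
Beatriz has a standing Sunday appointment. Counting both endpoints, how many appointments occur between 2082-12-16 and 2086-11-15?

204

2082-12-16 is a Wednesday.
The range spans 1431 days (inclusive of both endpoints).
1431 = 7 × 204 + 3, so there are 204 full weeks plus 3 extra days.
Each full week contributes one Sunday: 204 so far.
The 3 extra days are Wed, Thu, Fri — none qualify.
Total: 204 + 0 = 204.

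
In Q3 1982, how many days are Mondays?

1 July 1982 is a Thursday.
From 1 July 1982 to 30 September 1982 is 92 days inclusive.
92 = 7 × 13 + 1, so there are 13 full weeks plus 1 extra day.
Each full week contributes one Monday: 13 so far.
The 1 extra day is Thursday — none qualify.
Total: 13 + 0 = 13.

13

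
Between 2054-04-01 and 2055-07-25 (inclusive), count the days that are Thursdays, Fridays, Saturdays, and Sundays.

276

2054-04-01 is a Wednesday.
From 2054-04-01 to 2055-07-25 is 481 days inclusive.
481 = 7 × 68 + 5, so there are 68 full weeks plus 5 extra days.
Each full week contributes 4 days from the set (Thu, Fri, Sat, Sun): 68 × 4 = 272.
The 5 extra days are Wednesday, Thursday, Friday, Saturday, Sunday — 4 of them qualify.
Total: 272 + 4 = 276.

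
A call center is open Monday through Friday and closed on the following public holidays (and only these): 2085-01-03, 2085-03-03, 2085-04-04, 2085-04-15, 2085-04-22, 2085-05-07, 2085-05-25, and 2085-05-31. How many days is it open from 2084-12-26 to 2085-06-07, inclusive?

113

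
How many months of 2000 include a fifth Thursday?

A month has five Thursdays exactly when Thursday falls within its first (length − 28) days.
Jan: 31 days, starts Sat → 5 of Sat, Sun, Mon
Feb: 29 days, starts Tue → 5 of Tue
Mar: 31 days, starts Wed → 5 of Wed, Thu, Fri ✓
Apr: 30 days, starts Sat → 5 of Sat, Sun
May: 31 days, starts Mon → 5 of Mon, Tue, Wed
Jun: 30 days, starts Thu → 5 of Thu, Fri ✓
Jul: 31 days, starts Sat → 5 of Sat, Sun, Mon
Aug: 31 days, starts Tue → 5 of Tue, Wed, Thu ✓
Sep: 30 days, starts Fri → 5 of Fri, Sat
Oct: 31 days, starts Sun → 5 of Sun, Mon, Tue
Nov: 30 days, starts Wed → 5 of Wed, Thu ✓
Dec: 31 days, starts Fri → 5 of Fri, Sat, Sun
Months with five Thursdays: Mar, Jun, Aug, Nov.

4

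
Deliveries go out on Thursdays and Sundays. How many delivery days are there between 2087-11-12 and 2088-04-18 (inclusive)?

46

2087-11-12 is a Wednesday.
That's 159 days from start to end, counting both.
159 = 7 × 22 + 5, so there are 22 full weeks plus 5 extra days.
Each full week contributes 2 days from the set (Thu, Sun): 22 × 2 = 44.
The 5 extra days are Wednesday, Thursday, Friday, Saturday, Sunday — 2 of them qualify.
Total: 44 + 2 = 46.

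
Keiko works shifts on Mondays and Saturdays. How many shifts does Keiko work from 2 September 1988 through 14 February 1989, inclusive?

48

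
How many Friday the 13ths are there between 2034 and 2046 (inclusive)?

Friday-the-13ths by year:
2034: Jan, Oct
2035: Apr, Jul
2036: Jun
2037: Feb, Mar, Nov
2038: Aug
2039: May
2040: Jan, Apr, Jul
2041: Sep, Dec
2042: Jun
2043: Feb, Mar, Nov
2044: May
2045: Jan, Oct
2046: Apr, Jul

24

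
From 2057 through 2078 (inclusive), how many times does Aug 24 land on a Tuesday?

Day of week of August 24 in each year:
2057: Fri, 2058: Sat, 2059: Sun, 2060: Tue ✓, 2061: Wed, 2062: Thu, 2063: Fri, 2064: Sun, 2065: Mon, 2066: Tue ✓, 2067: Wed, 2068: Fri, 2069: Sat, 2070: Sun, 2071: Mon, 2072: Wed, 2073: Thu, 2074: Fri, 2075: Sat, 2076: Mon, 2077: Tue ✓, 2078: Wed
Tuesdays: 2060, 2066, 2077.

3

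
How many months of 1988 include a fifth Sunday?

4

A month has five Sundays exactly when Sunday falls within its first (length − 28) days.
Jan: 31 days, starts Fri → 5 of Fri, Sat, Sun ✓
Feb: 29 days, starts Mon → 5 of Mon
Mar: 31 days, starts Tue → 5 of Tue, Wed, Thu
Apr: 30 days, starts Fri → 5 of Fri, Sat
May: 31 days, starts Sun → 5 of Sun, Mon, Tue ✓
Jun: 30 days, starts Wed → 5 of Wed, Thu
Jul: 31 days, starts Fri → 5 of Fri, Sat, Sun ✓
Aug: 31 days, starts Mon → 5 of Mon, Tue, Wed
Sep: 30 days, starts Thu → 5 of Thu, Fri
Oct: 31 days, starts Sat → 5 of Sat, Sun, Mon ✓
Nov: 30 days, starts Tue → 5 of Tue, Wed
Dec: 31 days, starts Thu → 5 of Thu, Fri, Sat
Months with five Sundays: Jan, May, Jul, Oct.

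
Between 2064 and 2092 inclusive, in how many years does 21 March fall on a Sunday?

Day of week of March 21 in each year:
2064: Fri, 2065: Sat, 2066: Sun ✓, 2067: Mon, 2068: Wed, 2069: Thu, 2070: Fri, 2071: Sat, 2072: Mon, 2073: Tue, 2074: Wed, 2075: Thu, 2076: Sat, 2077: Sun ✓, 2078: Mon, 2079: Tue, 2080: Thu, 2081: Fri, 2082: Sat, 2083: Sun ✓, 2084: Tue, 2085: Wed, 2086: Thu, 2087: Fri, 2088: Sun ✓, 2089: Mon, 2090: Tue, 2091: Wed, 2092: Fri
Sundays: 2066, 2077, 2083, 2088.

4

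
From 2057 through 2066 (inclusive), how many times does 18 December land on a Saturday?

2

Day of week of December 18 in each year:
2057: Tue, 2058: Wed, 2059: Thu, 2060: Sat ✓, 2061: Sun, 2062: Mon, 2063: Tue, 2064: Thu, 2065: Fri, 2066: Sat ✓
Saturdays: 2060, 2066.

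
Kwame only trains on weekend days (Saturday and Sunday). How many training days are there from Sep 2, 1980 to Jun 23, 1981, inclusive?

84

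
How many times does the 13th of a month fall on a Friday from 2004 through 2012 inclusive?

Friday-the-13ths by year:
2004: Feb, Aug
2005: May
2006: Jan, Oct
2007: Apr, Jul
2008: Jun
2009: Feb, Mar, Nov
2010: Aug
2011: May
2012: Jan, Apr, Jul

16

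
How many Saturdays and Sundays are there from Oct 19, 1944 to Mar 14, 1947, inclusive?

Oct 19, 1944 is a Thursday.
The range spans 877 days (inclusive of both endpoints).
877 = 7 × 125 + 2, so there are 125 full weeks plus 2 extra days.
Each full week contributes 2 weekend days (Sat, Sun): 125 × 2 = 250.
The 2 extra days are Thursday, Friday — none qualify.
Total: 250 + 0 = 250.

250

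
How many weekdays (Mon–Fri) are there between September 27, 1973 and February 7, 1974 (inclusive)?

September 27, 1973 is a Thursday.
The range spans 134 days (inclusive of both endpoints).
134 = 7 × 19 + 1, so there are 19 full weeks plus 1 extra day.
Each full week contributes 5 weekdays (Mon–Fri): 19 × 5 = 95.
The 1 extra day is Thursday — 1 of them qualifies.
Total: 95 + 1 = 96.

96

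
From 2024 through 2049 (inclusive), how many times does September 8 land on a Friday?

Day of week of September 8 in each year:
2024: Sun, 2025: Mon, 2026: Tue, 2027: Wed, 2028: Fri ✓, 2029: Sat, 2030: Sun, 2031: Mon, 2032: Wed, 2033: Thu, 2034: Fri ✓, 2035: Sat, 2036: Mon, 2037: Tue, 2038: Wed, 2039: Thu, 2040: Sat, 2041: Sun, 2042: Mon, 2043: Tue, 2044: Thu, 2045: Fri ✓, 2046: Sat, 2047: Sun, 2048: Tue, 2049: Wed
Fridays: 2028, 2034, 2045.

3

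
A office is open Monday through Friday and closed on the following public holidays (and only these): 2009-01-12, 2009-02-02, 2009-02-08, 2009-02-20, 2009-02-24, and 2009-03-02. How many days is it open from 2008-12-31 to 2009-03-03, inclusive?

40

2008-12-31 is a Wednesday.
The range spans 63 days (inclusive of both endpoints).
63 = 7 × 9, so the span is exactly 9 full weeks.
Each full week contributes 5 weekdays (Mon–Fri): 9 × 5 = 45.
Holidays: 2009-01-12 (Mon); 2009-02-02 (Mon); 2009-02-08 (Sun); 2009-02-20 (Fri); 2009-02-24 (Tue); 2009-03-02 (Mon).
5 of the 6 holidays fall on weekdays; the rest are weekends and were already excluded.
Business days: 45 − 5 = 40.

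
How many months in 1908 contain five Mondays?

4

A month has five Mondays exactly when Monday falls within its first (length − 28) days.
Jan: 31 days, starts Wed → 5 of Wed, Thu, Fri
Feb: 29 days, starts Sat → 5 of Sat
Mar: 31 days, starts Sun → 5 of Sun, Mon, Tue ✓
Apr: 30 days, starts Wed → 5 of Wed, Thu
May: 31 days, starts Fri → 5 of Fri, Sat, Sun
Jun: 30 days, starts Mon → 5 of Mon, Tue ✓
Jul: 31 days, starts Wed → 5 of Wed, Thu, Fri
Aug: 31 days, starts Sat → 5 of Sat, Sun, Mon ✓
Sep: 30 days, starts Tue → 5 of Tue, Wed
Oct: 31 days, starts Thu → 5 of Thu, Fri, Sat
Nov: 30 days, starts Sun → 5 of Sun, Mon ✓
Dec: 31 days, starts Tue → 5 of Tue, Wed, Thu
Months with five Mondays: Mar, Jun, Aug, Nov.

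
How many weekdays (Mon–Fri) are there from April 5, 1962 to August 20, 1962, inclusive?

98

April 5, 1962 is a Thursday.
That's 138 days from start to end, counting both.
138 = 7 × 19 + 5, so there are 19 full weeks plus 5 extra days.
Each full week contributes 5 weekdays (Mon–Fri): 19 × 5 = 95.
The 5 extra days are Thursday, Friday, Saturday, Sunday, Monday — 3 of them qualify.
Total: 95 + 3 = 98.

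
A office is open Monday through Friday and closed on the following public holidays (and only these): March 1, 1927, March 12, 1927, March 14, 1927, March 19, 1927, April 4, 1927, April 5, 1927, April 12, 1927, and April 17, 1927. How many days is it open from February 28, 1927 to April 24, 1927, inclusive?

35

February 28, 1927 is a Monday.
That's 56 days from start to end, counting both.
56 = 7 × 8, so the span is exactly 8 full weeks.
Each full week contributes 5 weekdays (Mon–Fri): 8 × 5 = 40.
Holidays: March 1, 1927 (Tue); March 12, 1927 (Sat); March 14, 1927 (Mon); March 19, 1927 (Sat); April 4, 1927 (Mon); April 5, 1927 (Tue); April 12, 1927 (Tue); April 17, 1927 (Sun).
5 of the 8 holidays fall on weekdays; the rest are weekends and were already excluded.
Business days: 40 − 5 = 35.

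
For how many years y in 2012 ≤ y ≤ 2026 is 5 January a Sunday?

Day of week of January 5 in each year:
2012: Thu, 2013: Sat, 2014: Sun ✓, 2015: Mon, 2016: Tue, 2017: Thu, 2018: Fri, 2019: Sat, 2020: Sun ✓, 2021: Tue, 2022: Wed, 2023: Thu, 2024: Fri, 2025: Sun ✓, 2026: Mon
Sundays: 2014, 2020, 2025.

3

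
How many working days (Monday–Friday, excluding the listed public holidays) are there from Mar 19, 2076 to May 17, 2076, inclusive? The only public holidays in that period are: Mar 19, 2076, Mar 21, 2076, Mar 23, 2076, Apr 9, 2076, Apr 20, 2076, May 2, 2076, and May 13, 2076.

37

Mar 19, 2076 is a Thursday.
From Mar 19, 2076 to May 17, 2076 is 60 days inclusive.
60 = 7 × 8 + 4, so there are 8 full weeks plus 4 extra days.
Each full week contributes 5 weekdays (Mon–Fri): 8 × 5 = 40.
The 4 extra days are Thu, Fri, Sat, Sun — 2 of them qualify.
Total: 40 + 2 = 42.
Holidays: Mar 19, 2076 (Thu); Mar 21, 2076 (Sat); Mar 23, 2076 (Mon); Apr 9, 2076 (Thu); Apr 20, 2076 (Mon); May 2, 2076 (Sat); May 13, 2076 (Wed).
5 of the 7 holidays fall on weekdays; the rest are weekends and were already excluded.
Business days: 42 − 5 = 37.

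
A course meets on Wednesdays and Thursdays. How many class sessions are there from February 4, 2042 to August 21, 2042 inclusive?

February 4, 2042 is a Tuesday.
From February 4, 2042 to August 21, 2042 is 199 days inclusive.
199 = 7 × 28 + 3, so there are 28 full weeks plus 3 extra days.
Each full week contributes 2 days from the set (Wed, Thu): 28 × 2 = 56.
The 3 extra days are Tuesday, Wednesday, Thursday — 2 of them qualify.
Total: 56 + 2 = 58.

58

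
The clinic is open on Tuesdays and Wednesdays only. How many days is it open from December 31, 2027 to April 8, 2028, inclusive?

December 31, 2027 is a Friday.
The range spans 100 days (inclusive of both endpoints).
100 = 7 × 14 + 2, so there are 14 full weeks plus 2 extra days.
Each full week contributes 2 days from the set (Tue, Wed): 14 × 2 = 28.
The 2 extra days are Fri, Sat — none qualify.
Total: 28 + 0 = 28.

28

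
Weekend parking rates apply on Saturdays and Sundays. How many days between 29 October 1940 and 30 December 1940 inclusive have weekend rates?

18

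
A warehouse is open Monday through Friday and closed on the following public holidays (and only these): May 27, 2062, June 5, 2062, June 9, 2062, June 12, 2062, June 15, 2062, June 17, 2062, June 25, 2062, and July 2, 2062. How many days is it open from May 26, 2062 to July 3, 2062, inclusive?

May 26, 2062 is a Friday.
That's 39 days from start to end, counting both.
39 = 7 × 5 + 4, so there are 5 full weeks plus 4 extra days.
Each full week contributes 5 weekdays (Mon–Fri): 5 × 5 = 25.
The 4 extra days are Friday, Saturday, Sunday, Monday — 2 of them qualify.
Total: 25 + 2 = 27.
Holidays: May 27, 2062 (Sat); June 5, 2062 (Mon); June 9, 2062 (Fri); June 12, 2062 (Mon); June 15, 2062 (Thu); June 17, 2062 (Sat); June 25, 2062 (Sun); July 2, 2062 (Sun).
4 of the 8 holidays fall on weekdays; the rest are weekends and were already excluded.
Business days: 27 − 4 = 23.

23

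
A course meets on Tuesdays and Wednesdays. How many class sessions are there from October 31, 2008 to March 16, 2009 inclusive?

38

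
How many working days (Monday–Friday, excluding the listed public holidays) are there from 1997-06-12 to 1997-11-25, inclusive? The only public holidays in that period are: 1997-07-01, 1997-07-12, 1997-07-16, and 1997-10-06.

116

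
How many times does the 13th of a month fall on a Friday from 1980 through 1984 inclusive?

Friday-the-13ths by year:
1980: Jun
1981: Feb, Mar, Nov
1982: Aug
1983: May
1984: Jan, Apr, Jul

9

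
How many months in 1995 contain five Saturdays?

4

A month has five Saturdays exactly when Saturday falls within its first (length − 28) days.
Jan: 31 days, starts Sun → 5 of Sun, Mon, Tue
Feb: 28 days, starts Wed → 5 of (none)
Mar: 31 days, starts Wed → 5 of Wed, Thu, Fri
Apr: 30 days, starts Sat → 5 of Sat, Sun ✓
May: 31 days, starts Mon → 5 of Mon, Tue, Wed
Jun: 30 days, starts Thu → 5 of Thu, Fri
Jul: 31 days, starts Sat → 5 of Sat, Sun, Mon ✓
Aug: 31 days, starts Tue → 5 of Tue, Wed, Thu
Sep: 30 days, starts Fri → 5 of Fri, Sat ✓
Oct: 31 days, starts Sun → 5 of Sun, Mon, Tue
Nov: 30 days, starts Wed → 5 of Wed, Thu
Dec: 31 days, starts Fri → 5 of Fri, Sat, Sun ✓
Months with five Saturdays: Apr, Jul, Sep, Dec.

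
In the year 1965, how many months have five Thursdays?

A month has five Thursdays exactly when Thursday falls within its first (length − 28) days.
Jan: 31 days, starts Fri → 5 of Fri, Sat, Sun
Feb: 28 days, starts Mon → 5 of (none)
Mar: 31 days, starts Mon → 5 of Mon, Tue, Wed
Apr: 30 days, starts Thu → 5 of Thu, Fri ✓
May: 31 days, starts Sat → 5 of Sat, Sun, Mon
Jun: 30 days, starts Tue → 5 of Tue, Wed
Jul: 31 days, starts Thu → 5 of Thu, Fri, Sat ✓
Aug: 31 days, starts Sun → 5 of Sun, Mon, Tue
Sep: 30 days, starts Wed → 5 of Wed, Thu ✓
Oct: 31 days, starts Fri → 5 of Fri, Sat, Sun
Nov: 30 days, starts Mon → 5 of Mon, Tue
Dec: 31 days, starts Wed → 5 of Wed, Thu, Fri ✓
Months with five Thursdays: Apr, Jul, Sep, Dec.

4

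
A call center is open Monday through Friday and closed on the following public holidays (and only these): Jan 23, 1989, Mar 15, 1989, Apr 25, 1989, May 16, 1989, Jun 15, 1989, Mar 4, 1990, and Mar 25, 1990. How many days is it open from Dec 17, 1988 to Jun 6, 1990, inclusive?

Dec 17, 1988 is a Saturday.
From Dec 17, 1988 to Jun 6, 1990 is 537 days inclusive.
537 = 7 × 76 + 5, so there are 76 full weeks plus 5 extra days.
Each full week contributes 5 weekdays (Mon–Fri): 76 × 5 = 380.
The 5 extra days are Saturday, Sunday, Monday, Tuesday, Wednesday — 3 of them qualify.
Total: 380 + 3 = 383.
Holidays: Jan 23, 1989 (Mon); Mar 15, 1989 (Wed); Apr 25, 1989 (Tue); May 16, 1989 (Tue); Jun 15, 1989 (Thu); Mar 4, 1990 (Sun); Mar 25, 1990 (Sun).
5 of the 7 holidays fall on weekdays; the rest are weekends and were already excluded.
Business days: 383 − 5 = 378.

378 working days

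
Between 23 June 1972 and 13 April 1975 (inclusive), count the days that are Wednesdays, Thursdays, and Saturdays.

23 June 1972 is a Friday.
The range spans 1025 days (inclusive of both endpoints).
1025 = 7 × 146 + 3, so there are 146 full weeks plus 3 extra days.
Each full week contributes 3 days from the set (Wed, Thu, Sat): 146 × 3 = 438.
The 3 extra days are Fri, Sat, Sun — 1 of them qualifies.
Total: 438 + 1 = 439.

439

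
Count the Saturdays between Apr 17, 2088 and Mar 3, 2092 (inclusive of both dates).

Apr 17, 2088 is a Saturday.
From Apr 17, 2088 to Mar 3, 2092 is 1417 days inclusive.
1417 = 7 × 202 + 3, so there are 202 full weeks plus 3 extra days.
Each full week contributes one Saturday: 202 so far.
The 3 extra days are Sat, Sun, Mon — 1 of them qualifies.
Total: 202 + 1 = 203.

203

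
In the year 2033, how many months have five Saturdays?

5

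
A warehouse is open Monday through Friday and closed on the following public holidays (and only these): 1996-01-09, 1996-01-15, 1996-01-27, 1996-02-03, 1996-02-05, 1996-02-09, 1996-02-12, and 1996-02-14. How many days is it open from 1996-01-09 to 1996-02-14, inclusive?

1996-01-09 is a Tuesday.
That's 37 days from start to end, counting both.
37 = 7 × 5 + 2, so there are 5 full weeks plus 2 extra days.
Each full week contributes 5 weekdays (Mon–Fri): 5 × 5 = 25.
The 2 extra days are Tuesday, Wednesday — 2 of them qualify.
Total: 25 + 2 = 27.
Holidays: 1996-01-09 (Tue); 1996-01-15 (Mon); 1996-01-27 (Sat); 1996-02-03 (Sat); 1996-02-05 (Mon); 1996-02-09 (Fri); 1996-02-12 (Mon); 1996-02-14 (Wed).
6 of the 8 holidays fall on weekdays; the rest are weekends and were already excluded.
Business days: 27 − 6 = 21.

21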